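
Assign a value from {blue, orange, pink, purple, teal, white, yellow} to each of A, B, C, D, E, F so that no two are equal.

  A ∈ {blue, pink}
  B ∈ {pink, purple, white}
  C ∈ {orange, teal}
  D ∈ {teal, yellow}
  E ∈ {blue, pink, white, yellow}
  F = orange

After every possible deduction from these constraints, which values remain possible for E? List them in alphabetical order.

F has just one choice, so F = orange. Eliminate orange elsewhere: C.
C must be teal (only option left). So D can't be teal.
That leaves D = yellow. Strike yellow from E.
No further eliminations apply; E can still be any of blue, pink, white.

blue, pink, white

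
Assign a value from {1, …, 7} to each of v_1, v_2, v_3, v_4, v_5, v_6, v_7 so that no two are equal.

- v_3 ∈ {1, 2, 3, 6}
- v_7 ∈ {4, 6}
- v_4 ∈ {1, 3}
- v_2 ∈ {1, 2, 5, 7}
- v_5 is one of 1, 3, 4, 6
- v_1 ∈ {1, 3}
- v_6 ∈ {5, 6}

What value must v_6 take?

Among the 7 variables, 7 fits only v_2 (and all 7 values in {1, 2, 3, 4, 5, 6, 7} must be used), so v_2 = 7.
The 6 still-open variables draw from only 6 values {1, 2, 3, 4, 5, 6}, so each is used; only v_3 can be 2, hence v_3 = 2.
The 5 still-open variables together cover exactly {1, 3, 4, 5, 6} — 5 values for 5 variables — and 5 appears only in v_6's list, so v_6 = 5.

5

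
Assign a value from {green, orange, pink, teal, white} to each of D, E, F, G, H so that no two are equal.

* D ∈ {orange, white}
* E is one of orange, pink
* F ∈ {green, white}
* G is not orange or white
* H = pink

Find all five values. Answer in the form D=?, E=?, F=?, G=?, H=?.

H has just one choice, so H = pink. So E, G can't be pink.
E must be orange (only option left). Eliminate orange elsewhere: D.
D's domain is down to {white}, so D = white. Remove white from F.
F has just one choice, so F = green. Remove green from G.
G must be teal (only option left).

D=white, E=orange, F=green, G=teal, H=pink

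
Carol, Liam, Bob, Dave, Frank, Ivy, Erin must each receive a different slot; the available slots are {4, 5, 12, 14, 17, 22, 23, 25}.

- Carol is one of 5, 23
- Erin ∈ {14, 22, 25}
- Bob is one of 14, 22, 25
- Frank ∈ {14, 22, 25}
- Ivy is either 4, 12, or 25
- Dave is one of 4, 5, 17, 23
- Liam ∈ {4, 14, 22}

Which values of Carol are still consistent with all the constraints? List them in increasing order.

5, 23

Bob, Frank, Erin between them cover only {14, 22, 25} — a naked triple. Remove those values from Liam, Ivy.
Liam has just one choice, so Liam = 4. Remove 4 from Dave, Ivy.
Ivy's domain is down to {12}, so Ivy = 12.
No further eliminations apply; Carol can still be any of 5, 23.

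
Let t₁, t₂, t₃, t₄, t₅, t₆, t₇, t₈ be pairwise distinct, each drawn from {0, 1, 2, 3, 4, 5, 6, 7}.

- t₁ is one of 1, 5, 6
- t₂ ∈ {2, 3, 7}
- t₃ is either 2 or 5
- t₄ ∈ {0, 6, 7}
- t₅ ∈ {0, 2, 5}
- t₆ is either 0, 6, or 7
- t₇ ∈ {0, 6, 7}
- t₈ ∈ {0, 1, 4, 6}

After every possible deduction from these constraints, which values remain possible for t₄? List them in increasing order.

The 8 variables draw from only 8 values {0, 1, 2, 3, 4, 5, 6, 7}, so each is used; only t₂ can be 3, hence t₂ = 3.
Among the 7 still-open variables, 4 fits only t₈ (and all 7 values in {0, 1, 2, 4, 5, 6, 7} must be used), so t₈ = 4.
The 6 still-open variables draw from only 6 values {0, 1, 2, 5, 6, 7}, so each is used; only t₁ can be 1, hence t₁ = 1.
The 3 variables t₄, t₆, t₇ are confined to {0, 6, 7}, which locks those values in; drop them from t₅.
No further eliminations apply; t₄ can still be any of 0, 6, 7.

0, 6, 7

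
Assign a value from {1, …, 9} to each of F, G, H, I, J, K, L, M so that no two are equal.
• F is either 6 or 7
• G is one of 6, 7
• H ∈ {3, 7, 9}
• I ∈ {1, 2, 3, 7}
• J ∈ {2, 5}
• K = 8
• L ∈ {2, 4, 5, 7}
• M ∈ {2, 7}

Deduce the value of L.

4

K has just one choice, so K = 8.
F and G between them cover only {6, 7} — a naked pair. Remove those values from H, I, L, M.
M must be 2 (only option left). So I, J, L can't be 2.
That leaves J = 5. So L can't be 5.
So L = 4.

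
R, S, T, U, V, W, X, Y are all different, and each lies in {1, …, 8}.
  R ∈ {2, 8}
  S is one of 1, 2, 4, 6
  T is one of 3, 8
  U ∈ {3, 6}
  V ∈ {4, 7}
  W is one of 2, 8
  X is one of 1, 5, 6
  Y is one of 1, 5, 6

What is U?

6

The 8 variables together cover exactly {1, 2, 3, 4, 5, 6, 7, 8} — 8 values for 8 variables — and 7 appears only in V's list, so V = 7.
The 7 still-open variables together cover exactly {1, 2, 3, 4, 5, 6, 8} — 7 values for 7 variables — and 4 appears only in S's list, so S = 4.
The 2 variables R and W are confined to {2, 8}, which locks those values in; drop them from T.
That leaves T = 3. Remove 3 from U.
So U = 6.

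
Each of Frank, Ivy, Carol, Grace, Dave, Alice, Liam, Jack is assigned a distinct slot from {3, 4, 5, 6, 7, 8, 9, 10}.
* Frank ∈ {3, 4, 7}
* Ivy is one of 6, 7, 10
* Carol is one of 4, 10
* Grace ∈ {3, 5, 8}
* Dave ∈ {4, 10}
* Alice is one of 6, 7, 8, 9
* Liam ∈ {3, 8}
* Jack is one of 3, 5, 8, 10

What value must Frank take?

7

Among the 8 variables, 9 fits only Alice (and all 8 values in {3, 4, 5, 6, 7, 8, 9, 10} must be used), so Alice = 9.
Among the 7 still-open variables, 6 fits only Ivy (and all 7 values in {3, 4, 5, 6, 7, 8, 10} must be used), so Ivy = 6.
Among the 6 still-open variables, 7 fits only Frank (and all 6 values in {3, 4, 5, 7, 8, 10} must be used), so Frank = 7.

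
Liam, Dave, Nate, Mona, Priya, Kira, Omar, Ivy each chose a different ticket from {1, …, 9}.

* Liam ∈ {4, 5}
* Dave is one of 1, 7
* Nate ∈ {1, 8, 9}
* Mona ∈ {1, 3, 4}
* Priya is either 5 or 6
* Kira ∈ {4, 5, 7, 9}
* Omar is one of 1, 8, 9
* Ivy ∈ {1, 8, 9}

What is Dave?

7

Among the 8 variables, 3 fits only Mona (and all 8 values in {1, 3, 4, 5, 6, 7, 8, 9} must be used), so Mona = 3.
The 7 still-open variables draw from only 7 values {1, 4, 5, 6, 7, 8, 9}, so each is used; only Priya can be 6, hence Priya = 6.
Nate, Omar, Ivy share exactly the 3 values {1, 8, 9}; by pigeonhole those values go to them, so strike 1, 8, 9 from Dave, Kira.
So Dave = 7.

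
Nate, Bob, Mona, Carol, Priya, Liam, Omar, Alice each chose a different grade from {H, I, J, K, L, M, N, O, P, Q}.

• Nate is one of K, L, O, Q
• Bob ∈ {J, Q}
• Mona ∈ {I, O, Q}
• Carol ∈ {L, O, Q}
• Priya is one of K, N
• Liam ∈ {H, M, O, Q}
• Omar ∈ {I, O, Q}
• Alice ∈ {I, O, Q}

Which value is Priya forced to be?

N

The 3 variables Mona, Omar, Alice are confined to {I, O, Q}, which locks those values in; drop them from Nate, Bob, Carol, Liam.
Bob's domain is down to {J}, so Bob = J.
Carol must be L (only option left). Eliminate L elsewhere: Nate.
That leaves Nate = K. Remove K from Priya.
So Priya = N.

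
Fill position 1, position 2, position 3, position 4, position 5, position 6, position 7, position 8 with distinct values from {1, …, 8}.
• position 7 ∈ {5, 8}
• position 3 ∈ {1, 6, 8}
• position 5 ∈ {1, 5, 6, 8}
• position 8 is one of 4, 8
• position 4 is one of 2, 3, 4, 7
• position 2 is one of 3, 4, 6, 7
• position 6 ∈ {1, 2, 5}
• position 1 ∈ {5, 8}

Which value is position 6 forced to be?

2

position 1 and position 7 share exactly the 2 values {5, 8}; by pigeonhole those values go to them, so strike 5, 8 from position 3, position 5, position 6, position 8.
That leaves position 8 = 4. Eliminate 4 elsewhere: position 2, position 4.
The 2 variables position 3 and position 5 are confined to {1, 6}, which locks those values in; drop them from position 2, position 6.
So position 6 = 2.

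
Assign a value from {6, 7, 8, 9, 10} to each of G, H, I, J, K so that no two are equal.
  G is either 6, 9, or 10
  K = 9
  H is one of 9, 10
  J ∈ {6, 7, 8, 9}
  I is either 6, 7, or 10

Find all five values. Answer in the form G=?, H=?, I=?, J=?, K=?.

G=6, H=10, I=7, J=8, K=9

K must be 9 (only option left). Strike 9 from G, H, J.
H's domain is down to {10}, so H = 10. Remove 10 from G, I.
G's domain is down to {6}, so G = 6. Eliminate 6 elsewhere: I, J.
I's domain is down to {7}, so I = 7. Strike 7 from J.
That leaves J = 8.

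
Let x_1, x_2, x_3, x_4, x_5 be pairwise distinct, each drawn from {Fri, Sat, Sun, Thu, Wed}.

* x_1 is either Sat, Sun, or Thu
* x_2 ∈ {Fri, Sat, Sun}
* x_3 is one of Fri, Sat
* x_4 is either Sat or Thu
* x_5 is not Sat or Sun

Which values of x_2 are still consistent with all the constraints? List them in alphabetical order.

Fri, Sat, Sun

Among the 5 variables, Wed fits only x_5 (and all 5 values in {Fri, Sat, Sun, Thu, Wed} must be used), so x_5 = Wed.
No further eliminations apply; x_2 can still be any of Fri, Sat, Sun.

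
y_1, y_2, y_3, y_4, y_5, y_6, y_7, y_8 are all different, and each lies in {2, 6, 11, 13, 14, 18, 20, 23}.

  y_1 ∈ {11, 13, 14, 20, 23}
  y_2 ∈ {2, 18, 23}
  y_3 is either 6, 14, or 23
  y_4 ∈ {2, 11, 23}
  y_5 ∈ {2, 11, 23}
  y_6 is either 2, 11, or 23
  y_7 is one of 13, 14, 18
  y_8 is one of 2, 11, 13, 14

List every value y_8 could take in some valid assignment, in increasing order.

13, 14

The 8 variables draw from only 8 values {2, 6, 11, 13, 14, 18, 20, 23}, so each is used; only y_3 can be 6, hence y_3 = 6.
The 7 still-open variables together cover exactly {2, 11, 13, 14, 18, 20, 23} — 7 values for 7 variables — and 20 appears only in y_1's list, so y_1 = 20.
The 3 variables y_4, y_5, y_6 are confined to {2, 11, 23}, which locks those values in; drop them from y_2, y_8.
y_2 must be 18 (only option left). So y_7 can't be 18.
No further eliminations apply; y_8 can still be any of 13, 14.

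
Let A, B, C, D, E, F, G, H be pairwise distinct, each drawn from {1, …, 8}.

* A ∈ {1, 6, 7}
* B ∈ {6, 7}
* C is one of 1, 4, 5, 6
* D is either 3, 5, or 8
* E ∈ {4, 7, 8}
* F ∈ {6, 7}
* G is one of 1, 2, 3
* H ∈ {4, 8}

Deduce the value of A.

1

Among the 8 variables, 2 fits only G (and all 8 values in {1, 2, 3, 4, 5, 6, 7, 8} must be used), so G = 2.
The 7 still-open variables draw from only 7 values {1, 3, 4, 5, 6, 7, 8}, so each is used; only D can be 3, hence D = 3.
The 6 still-open variables together cover exactly {1, 4, 5, 6, 7, 8} — 6 values for 6 variables — and 5 appears only in C's list, so C = 5.
The 5 still-open variables draw from only 5 values {1, 4, 6, 7, 8}, so each is used; only A can be 1, hence A = 1.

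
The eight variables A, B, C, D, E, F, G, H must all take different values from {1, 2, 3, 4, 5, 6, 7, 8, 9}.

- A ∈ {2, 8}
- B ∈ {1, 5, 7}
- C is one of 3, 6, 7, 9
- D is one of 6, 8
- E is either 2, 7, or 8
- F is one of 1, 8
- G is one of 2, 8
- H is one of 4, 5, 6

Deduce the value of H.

4

The 2 variables A and G are confined to {2, 8}, which locks those values in; drop them from D, E, F.
D must be 6 (only option left). So C, H can't be 6.
That leaves E = 7. So B, C can't be 7.
F must be 1 (only option left). So B can't be 1.
That leaves B = 5. Eliminate 5 elsewhere: H.
So H = 4.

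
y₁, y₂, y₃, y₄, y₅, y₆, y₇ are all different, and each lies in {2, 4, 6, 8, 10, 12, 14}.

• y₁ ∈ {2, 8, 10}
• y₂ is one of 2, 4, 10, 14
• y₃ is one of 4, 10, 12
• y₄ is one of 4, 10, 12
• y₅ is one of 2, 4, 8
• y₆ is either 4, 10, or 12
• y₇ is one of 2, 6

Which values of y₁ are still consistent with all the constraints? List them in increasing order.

2, 8

The 7 variables draw from only 7 values {2, 4, 6, 8, 10, 12, 14}, so each is used; only y₇ can be 6, hence y₇ = 6.
The 6 still-open variables together cover exactly {2, 4, 8, 10, 12, 14} — 6 values for 6 variables — and 14 appears only in y₂'s list, so y₂ = 14.
y₃, y₄, y₆ share exactly the 3 values {4, 10, 12}; by pigeonhole those values go to them, so strike 4, 10, 12 from y₁, y₅.
No further eliminations apply; y₁ can still be any of 2, 8.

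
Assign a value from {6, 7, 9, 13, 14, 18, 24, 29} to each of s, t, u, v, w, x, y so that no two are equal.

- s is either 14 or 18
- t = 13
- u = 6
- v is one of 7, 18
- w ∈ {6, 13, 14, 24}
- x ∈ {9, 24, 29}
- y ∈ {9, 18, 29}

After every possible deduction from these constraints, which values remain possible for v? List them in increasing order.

7, 18

t has just one choice, so t = 13. Strike 13 from w.
u has just one choice, so u = 6. So w can't be 6.
No further eliminations apply; v can still be any of 7, 18.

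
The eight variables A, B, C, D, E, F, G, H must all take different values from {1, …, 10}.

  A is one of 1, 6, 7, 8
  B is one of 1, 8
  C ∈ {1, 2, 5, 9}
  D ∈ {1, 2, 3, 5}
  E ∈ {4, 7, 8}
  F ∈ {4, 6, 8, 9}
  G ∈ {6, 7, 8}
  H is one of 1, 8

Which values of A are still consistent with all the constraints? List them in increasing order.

The 2 variables B and H are confined to {1, 8}, which locks those values in; drop them from A, C, D, E, F, G.
A and G between them cover only {6, 7} — a naked pair. Remove those values from E, F.
That leaves E = 4. Strike 4 from F.
F has just one choice, so F = 9. Strike 9 from C.
No further eliminations apply; A can still be any of 6, 7.

6, 7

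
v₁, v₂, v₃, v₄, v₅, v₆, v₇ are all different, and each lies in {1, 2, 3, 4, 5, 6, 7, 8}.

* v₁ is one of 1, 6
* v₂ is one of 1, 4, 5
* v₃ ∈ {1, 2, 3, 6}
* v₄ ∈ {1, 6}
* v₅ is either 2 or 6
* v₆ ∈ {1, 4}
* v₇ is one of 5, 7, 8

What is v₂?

5

The 2 variables v₁ and v₄ are confined to {1, 6}, which locks those values in; drop them from v₂, v₃, v₅, v₆.
v₅ must be 2 (only option left). Remove 2 from v₃.
v₆ has just one choice, so v₆ = 4. So v₂ can't be 4.
So v₂ = 5.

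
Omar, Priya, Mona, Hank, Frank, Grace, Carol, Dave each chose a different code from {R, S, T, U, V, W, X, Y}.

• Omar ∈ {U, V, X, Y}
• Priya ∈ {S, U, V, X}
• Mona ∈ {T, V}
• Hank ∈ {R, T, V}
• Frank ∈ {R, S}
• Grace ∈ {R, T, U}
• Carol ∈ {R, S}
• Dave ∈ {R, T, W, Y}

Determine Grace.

U

The 8 variables together cover exactly {R, S, T, U, V, W, X, Y} — 8 values for 8 variables — and W appears only in Dave's list, so Dave = W.
The 7 still-open variables draw from only 7 values {R, S, T, U, V, X, Y}, so each is used; only Omar can be Y, hence Omar = Y.
The 6 still-open variables together cover exactly {R, S, T, U, V, X} — 6 values for 6 variables — and X appears only in Priya's list, so Priya = X.
The 5 still-open variables draw from only 5 values {R, S, T, U, V}, so each is used; only Grace can be U, hence Grace = U.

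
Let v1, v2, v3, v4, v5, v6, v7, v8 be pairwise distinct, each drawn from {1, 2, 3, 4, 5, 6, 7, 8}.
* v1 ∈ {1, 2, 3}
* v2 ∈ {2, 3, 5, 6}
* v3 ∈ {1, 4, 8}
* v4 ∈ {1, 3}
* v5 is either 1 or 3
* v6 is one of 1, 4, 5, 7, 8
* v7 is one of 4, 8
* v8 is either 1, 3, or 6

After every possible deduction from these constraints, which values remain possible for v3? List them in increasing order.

The 8 variables together cover exactly {1, 2, 3, 4, 5, 6, 7, 8} — 8 values for 8 variables — and 7 appears only in v6's list, so v6 = 7.
The 7 still-open variables draw from only 7 values {1, 2, 3, 4, 5, 6, 8}, so each is used; only v2 can be 5, hence v2 = 5.
Among the 6 still-open variables, 2 fits only v1 (and all 6 values in {1, 2, 3, 4, 6, 8} must be used), so v1 = 2.
Among the 5 still-open variables, 6 fits only v8 (and all 5 values in {1, 3, 4, 6, 8} must be used), so v8 = 6.
The 2 variables v4 and v5 are confined to {1, 3}, which locks those values in; drop them from v3.
No further eliminations apply; v3 can still be any of 4, 8.

4, 8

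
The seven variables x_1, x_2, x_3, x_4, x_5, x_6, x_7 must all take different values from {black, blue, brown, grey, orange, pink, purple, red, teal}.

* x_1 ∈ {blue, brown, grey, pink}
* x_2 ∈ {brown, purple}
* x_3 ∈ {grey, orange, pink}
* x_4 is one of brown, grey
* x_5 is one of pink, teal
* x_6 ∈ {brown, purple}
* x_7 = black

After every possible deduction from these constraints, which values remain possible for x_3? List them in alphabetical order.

x_7 has just one choice, so x_7 = black.
The 2 variables x_2 and x_6 are confined to {brown, purple}, which locks those values in; drop them from x_1, x_4.
x_4's domain is down to {grey}, so x_4 = grey. Remove grey from x_1, x_3.
No further eliminations apply; x_3 can still be any of orange, pink.

orange, pink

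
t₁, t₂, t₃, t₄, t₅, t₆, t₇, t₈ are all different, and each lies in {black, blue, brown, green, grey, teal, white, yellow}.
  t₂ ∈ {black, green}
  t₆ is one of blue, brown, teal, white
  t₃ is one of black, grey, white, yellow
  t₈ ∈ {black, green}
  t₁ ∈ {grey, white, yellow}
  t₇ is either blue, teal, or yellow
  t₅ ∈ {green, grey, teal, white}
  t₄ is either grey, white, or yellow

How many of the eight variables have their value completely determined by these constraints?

3

The 8 variables draw from only 8 values {black, blue, brown, green, grey, teal, white, yellow}, so each is used; only t₆ can be brown, hence t₆ = brown.
The 7 still-open variables draw from only 7 values {black, blue, green, grey, teal, white, yellow}, so each is used; only t₇ can be blue, hence t₇ = blue.
Among the 6 still-open variables, teal fits only t₅ (and all 6 values in {black, green, grey, teal, white, yellow} must be used), so t₅ = teal.
t₂ and t₈ share exactly the 2 values {black, green}; by pigeonhole those values go to them, so strike black, green from t₃.
Determined: t₅=teal, t₆=brown, t₇=blue. The other variables each still have more than one consistent value. That makes 3.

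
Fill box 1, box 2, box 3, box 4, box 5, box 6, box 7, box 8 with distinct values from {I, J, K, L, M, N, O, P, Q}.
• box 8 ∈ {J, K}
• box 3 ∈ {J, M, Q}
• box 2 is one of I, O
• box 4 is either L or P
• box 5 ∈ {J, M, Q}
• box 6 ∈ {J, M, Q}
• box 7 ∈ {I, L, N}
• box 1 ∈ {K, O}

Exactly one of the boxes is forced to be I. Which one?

box 2

The 3 variables box 3, box 5, box 6 are confined to {J, M, Q}, which locks those values in; drop them from box 8.
box 8 must be K (only option left). Strike K from box 1.
box 1 must be O (only option left). Remove O from box 2.
So I goes to box 2.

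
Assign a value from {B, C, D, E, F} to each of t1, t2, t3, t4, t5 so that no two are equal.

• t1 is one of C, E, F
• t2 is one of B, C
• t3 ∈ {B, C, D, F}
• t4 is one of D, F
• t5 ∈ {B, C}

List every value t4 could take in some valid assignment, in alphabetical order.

D, F

Among the 5 variables, E fits only t1 (and all 5 values in {B, C, D, E, F} must be used), so t1 = E.
t2 and t5 share exactly the 2 values {B, C}; by pigeonhole those values go to them, so strike B, C from t3.
No further eliminations apply; t4 can still be any of D, F.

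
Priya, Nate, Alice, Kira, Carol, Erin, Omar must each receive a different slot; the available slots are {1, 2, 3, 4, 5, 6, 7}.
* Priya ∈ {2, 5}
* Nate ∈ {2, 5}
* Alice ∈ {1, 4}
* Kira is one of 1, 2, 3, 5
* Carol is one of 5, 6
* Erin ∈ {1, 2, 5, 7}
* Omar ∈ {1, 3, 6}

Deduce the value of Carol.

The 7 variables together cover exactly {1, 2, 3, 4, 5, 6, 7} — 7 values for 7 variables — and 4 appears only in Alice's list, so Alice = 4.
Among the 6 still-open variables, 7 fits only Erin (and all 6 values in {1, 2, 3, 5, 6, 7} must be used), so Erin = 7.
The 2 variables Priya and Nate are confined to {2, 5}, which locks those values in; drop them from Kira, Carol.
So Carol = 6.

6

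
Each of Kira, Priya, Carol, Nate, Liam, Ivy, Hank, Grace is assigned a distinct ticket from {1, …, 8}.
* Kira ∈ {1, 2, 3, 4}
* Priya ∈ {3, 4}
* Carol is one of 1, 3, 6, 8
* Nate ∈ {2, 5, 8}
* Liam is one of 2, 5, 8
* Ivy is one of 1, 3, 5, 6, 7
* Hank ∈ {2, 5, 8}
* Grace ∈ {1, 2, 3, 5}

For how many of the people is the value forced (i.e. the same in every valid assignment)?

2

The 8 variables draw from only 8 values {1, 2, 3, 4, 5, 6, 7, 8}, so each is used; only Ivy can be 7, hence Ivy = 7.
The 7 still-open variables draw from only 7 values {1, 2, 3, 4, 5, 6, 8}, so each is used; only Carol can be 6, hence Carol = 6.
The 3 variables Nate, Liam, Hank are confined to {2, 5, 8}, which locks those values in; drop them from Kira, Grace.
Determined: Carol=6, Ivy=7. The other people each still have more than one consistent value. That makes 2.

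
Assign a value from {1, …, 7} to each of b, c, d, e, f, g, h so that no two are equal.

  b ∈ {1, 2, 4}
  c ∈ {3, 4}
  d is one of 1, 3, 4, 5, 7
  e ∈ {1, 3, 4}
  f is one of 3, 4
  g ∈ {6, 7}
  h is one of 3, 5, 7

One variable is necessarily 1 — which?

The 7 variables draw from only 7 values {1, 2, 3, 4, 5, 6, 7}, so each is used; only b can be 2, hence b = 2.
The 6 still-open variables draw from only 6 values {1, 3, 4, 5, 6, 7}, so each is used; only g can be 6, hence g = 6.
c and f share exactly the 2 values {3, 4}; by pigeonhole those values go to them, so strike 3, 4 from d, e, h.
So 1 goes to e.

e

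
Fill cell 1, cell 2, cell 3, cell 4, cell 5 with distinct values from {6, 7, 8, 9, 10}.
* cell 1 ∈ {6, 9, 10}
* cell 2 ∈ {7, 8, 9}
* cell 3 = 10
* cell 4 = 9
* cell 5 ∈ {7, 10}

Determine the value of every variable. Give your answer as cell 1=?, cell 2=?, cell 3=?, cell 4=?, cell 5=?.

cell 3 must be 10 (only option left). Strike 10 from cell 1, cell 5.
That leaves cell 4 = 9. Strike 9 from cell 1, cell 2.
That leaves cell 5 = 7. Eliminate 7 elsewhere: cell 2.
cell 1 must be 6 (only option left).
That leaves cell 2 = 8.

cell 1=6, cell 2=8, cell 3=10, cell 4=9, cell 5=7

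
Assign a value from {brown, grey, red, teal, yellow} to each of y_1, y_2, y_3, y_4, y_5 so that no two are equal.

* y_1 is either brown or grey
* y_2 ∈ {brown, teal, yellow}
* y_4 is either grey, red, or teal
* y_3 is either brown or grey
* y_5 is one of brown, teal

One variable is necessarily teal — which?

y_5

The 5 variables draw from only 5 values {brown, grey, red, teal, yellow}, so each is used; only y_4 can be red, hence y_4 = red.
The 4 still-open variables draw from only 4 values {brown, grey, teal, yellow}, so each is used; only y_2 can be yellow, hence y_2 = yellow.
The 3 still-open variables together cover exactly {brown, grey, teal} — 3 values for 3 variables — and teal appears only in y_5's list, so y_5 = teal.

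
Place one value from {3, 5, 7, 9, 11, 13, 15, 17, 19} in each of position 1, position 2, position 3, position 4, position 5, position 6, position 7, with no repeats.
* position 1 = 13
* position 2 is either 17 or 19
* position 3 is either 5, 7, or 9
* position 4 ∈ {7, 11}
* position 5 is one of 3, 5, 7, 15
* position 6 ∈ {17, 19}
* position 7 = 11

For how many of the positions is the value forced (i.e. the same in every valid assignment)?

3

position 1 must be 13 (only option left).
position 7 has just one choice, so position 7 = 11. Remove 11 from position 4.
position 4 has just one choice, so position 4 = 7. Remove 7 from position 3, position 5.
Determined: position 1=13, position 4=7, position 7=11. The other positions each still have more than one consistent value. That makes 3.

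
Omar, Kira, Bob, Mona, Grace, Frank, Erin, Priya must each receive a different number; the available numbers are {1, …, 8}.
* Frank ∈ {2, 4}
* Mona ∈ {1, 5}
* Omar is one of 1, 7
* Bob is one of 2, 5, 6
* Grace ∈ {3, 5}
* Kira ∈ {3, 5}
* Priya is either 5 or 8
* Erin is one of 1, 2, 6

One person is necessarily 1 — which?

The 8 variables draw from only 8 values {1, 2, 3, 4, 5, 6, 7, 8}, so each is used; only Frank can be 4, hence Frank = 4.
The 7 still-open variables draw from only 7 values {1, 2, 3, 5, 6, 7, 8}, so each is used; only Omar can be 7, hence Omar = 7.
Among the 6 still-open variables, 8 fits only Priya (and all 6 values in {1, 2, 3, 5, 6, 8} must be used), so Priya = 8.
Kira and Grace between them cover only {3, 5} — a naked pair. Remove those values from Bob, Mona.
So 1 goes to Mona.

Mona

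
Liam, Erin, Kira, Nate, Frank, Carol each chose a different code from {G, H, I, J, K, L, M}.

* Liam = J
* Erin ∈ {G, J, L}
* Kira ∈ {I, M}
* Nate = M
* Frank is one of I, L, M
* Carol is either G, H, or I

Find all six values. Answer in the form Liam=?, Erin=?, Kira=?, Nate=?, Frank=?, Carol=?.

Liam's domain is down to {J}, so Liam = J. Remove J from Erin.
Nate must be M (only option left). So Kira, Frank can't be M.
That leaves Kira = I. Remove I from Frank, Carol.
Frank must be L (only option left). Remove L from Erin.
That leaves Erin = G. Remove G from Carol.
Carol has just one choice, so Carol = H.

Liam=J, Erin=G, Kira=I, Nate=M, Frank=L, Carol=H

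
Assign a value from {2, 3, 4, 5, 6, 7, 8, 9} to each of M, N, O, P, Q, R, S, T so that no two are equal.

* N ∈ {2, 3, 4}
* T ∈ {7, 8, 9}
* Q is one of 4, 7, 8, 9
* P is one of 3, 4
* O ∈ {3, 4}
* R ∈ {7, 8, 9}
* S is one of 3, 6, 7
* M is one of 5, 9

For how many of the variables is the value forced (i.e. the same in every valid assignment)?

The 8 variables draw from only 8 values {2, 3, 4, 5, 6, 7, 8, 9}, so each is used; only N can be 2, hence N = 2.
The 7 still-open variables together cover exactly {3, 4, 5, 6, 7, 8, 9} — 7 values for 7 variables — and 5 appears only in M's list, so M = 5.
The 6 still-open variables together cover exactly {3, 4, 6, 7, 8, 9} — 6 values for 6 variables — and 6 appears only in S's list, so S = 6.
The 2 variables O and P are confined to {3, 4}, which locks those values in; drop them from Q.
Determined: M=5, N=2, S=6. The other variables each still have more than one consistent value. That makes 3.

3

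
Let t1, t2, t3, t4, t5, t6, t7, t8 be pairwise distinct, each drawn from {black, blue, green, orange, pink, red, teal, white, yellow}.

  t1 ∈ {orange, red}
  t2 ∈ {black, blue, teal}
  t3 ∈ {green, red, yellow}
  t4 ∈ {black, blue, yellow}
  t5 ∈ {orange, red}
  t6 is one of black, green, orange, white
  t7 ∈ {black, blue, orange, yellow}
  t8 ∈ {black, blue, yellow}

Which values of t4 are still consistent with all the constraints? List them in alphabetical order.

black, blue, yellow

The 8 variables draw from only 8 values {black, blue, green, orange, red, teal, white, yellow}, so each is used; only t2 can be teal, hence t2 = teal.
Among the 7 still-open variables, white fits only t6 (and all 7 values in {black, blue, green, orange, red, white, yellow} must be used), so t6 = white.
The 6 still-open variables draw from only 6 values {black, blue, green, orange, red, yellow}, so each is used; only t3 can be green, hence t3 = green.
The 2 variables t1 and t5 are confined to {orange, red}, which locks those values in; drop them from t7.
No further eliminations apply; t4 can still be any of black, blue, yellow.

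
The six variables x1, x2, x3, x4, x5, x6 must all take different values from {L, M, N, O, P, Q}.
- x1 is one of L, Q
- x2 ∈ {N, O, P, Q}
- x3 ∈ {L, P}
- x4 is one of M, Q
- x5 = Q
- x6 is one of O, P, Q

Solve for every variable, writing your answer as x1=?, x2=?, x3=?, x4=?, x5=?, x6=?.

x5 has just one choice, so x5 = Q. Remove Q from x1, x2, x4, x6.
x1 must be L (only option left). So x3 can't be L.
x3's domain is down to {P}, so x3 = P. So x2, x6 can't be P.
That leaves x4 = M.
x6 must be O (only option left). Eliminate O elsewhere: x2.
x2 has just one choice, so x2 = N.

x1=L, x2=N, x3=P, x4=M, x5=Q, x6=O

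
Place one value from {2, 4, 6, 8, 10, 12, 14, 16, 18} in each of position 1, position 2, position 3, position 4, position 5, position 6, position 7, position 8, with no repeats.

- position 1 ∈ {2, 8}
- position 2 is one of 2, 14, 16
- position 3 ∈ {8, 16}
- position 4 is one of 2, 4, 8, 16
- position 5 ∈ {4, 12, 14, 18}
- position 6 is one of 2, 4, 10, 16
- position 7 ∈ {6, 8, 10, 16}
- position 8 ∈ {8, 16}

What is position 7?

The 2 variables position 3 and position 8 are confined to {8, 16}, which locks those values in; drop them from position 1, position 2, position 4, position 6, position 7.
position 1 must be 2 (only option left). Strike 2 from position 2, position 4, position 6.
position 2's domain is down to {14}, so position 2 = 14. So position 5 can't be 14.
position 4's domain is down to {4}, so position 4 = 4. Eliminate 4 elsewhere: position 5, position 6.
position 6 must be 10 (only option left). Strike 10 from position 7.
So position 7 = 6.

6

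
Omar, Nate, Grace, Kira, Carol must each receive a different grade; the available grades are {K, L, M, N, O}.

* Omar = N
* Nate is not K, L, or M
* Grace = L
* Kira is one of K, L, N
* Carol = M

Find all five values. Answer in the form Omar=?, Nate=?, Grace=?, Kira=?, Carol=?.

Omar must be N (only option left). Remove N from Nate, Kira.
Nate's domain is down to {O}, so Nate = O.
Grace's domain is down to {L}, so Grace = L. So Kira can't be L.
Kira's domain is down to {K}, so Kira = K.
Carol has just one choice, so Carol = M.

Omar=N, Nate=O, Grace=L, Kira=K, Carol=M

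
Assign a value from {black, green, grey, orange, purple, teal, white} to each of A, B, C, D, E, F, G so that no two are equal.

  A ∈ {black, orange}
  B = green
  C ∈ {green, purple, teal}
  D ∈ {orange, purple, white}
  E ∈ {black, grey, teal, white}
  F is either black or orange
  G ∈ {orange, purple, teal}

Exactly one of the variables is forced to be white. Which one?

B must be green (only option left). So C can't be green.
The 6 still-open variables together cover exactly {black, grey, orange, purple, teal, white} — 6 values for 6 variables — and grey appears only in E's list, so E = grey.
Among the 5 still-open variables, white fits only D (and all 5 values in {black, orange, purple, teal, white} must be used), so D = white.

D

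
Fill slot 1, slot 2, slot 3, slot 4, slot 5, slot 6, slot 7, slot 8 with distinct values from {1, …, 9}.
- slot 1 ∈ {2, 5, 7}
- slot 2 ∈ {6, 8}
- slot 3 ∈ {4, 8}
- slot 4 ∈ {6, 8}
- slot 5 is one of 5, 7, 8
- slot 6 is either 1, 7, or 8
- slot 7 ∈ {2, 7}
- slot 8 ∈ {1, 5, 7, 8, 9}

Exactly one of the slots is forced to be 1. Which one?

slot 6

Among the 8 variables, 4 fits only slot 3 (and all 8 values in {1, 2, 4, 5, 6, 7, 8, 9} must be used), so slot 3 = 4.
The 7 still-open variables together cover exactly {1, 2, 5, 6, 7, 8, 9} — 7 values for 7 variables — and 9 appears only in slot 8's list, so slot 8 = 9.
The 6 still-open variables together cover exactly {1, 2, 5, 6, 7, 8} — 6 values for 6 variables — and 1 appears only in slot 6's list, so slot 6 = 1.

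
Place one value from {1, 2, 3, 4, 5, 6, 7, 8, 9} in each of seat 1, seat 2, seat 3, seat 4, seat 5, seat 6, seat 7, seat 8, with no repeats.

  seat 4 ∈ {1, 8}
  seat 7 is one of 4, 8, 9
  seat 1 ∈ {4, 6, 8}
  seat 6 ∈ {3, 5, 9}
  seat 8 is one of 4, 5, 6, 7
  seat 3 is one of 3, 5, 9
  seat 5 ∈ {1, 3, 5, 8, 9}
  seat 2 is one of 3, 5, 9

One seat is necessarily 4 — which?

Among the 8 variables, 7 fits only seat 8 (and all 8 values in {1, 3, 4, 5, 6, 7, 8, 9} must be used), so seat 8 = 7.
The 7 still-open variables draw from only 7 values {1, 3, 4, 5, 6, 8, 9}, so each is used; only seat 1 can be 6, hence seat 1 = 6.
The 6 still-open variables together cover exactly {1, 3, 4, 5, 8, 9} — 6 values for 6 variables — and 4 appears only in seat 7's list, so seat 7 = 4.

seat 7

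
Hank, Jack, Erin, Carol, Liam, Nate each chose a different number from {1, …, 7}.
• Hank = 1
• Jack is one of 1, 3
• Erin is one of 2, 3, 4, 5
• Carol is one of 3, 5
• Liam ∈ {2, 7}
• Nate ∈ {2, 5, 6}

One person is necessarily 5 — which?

Hank must be 1 (only option left). Remove 1 from Jack.
That leaves Jack = 3. Remove 3 from Erin, Carol.
So 5 goes to Carol.

Carol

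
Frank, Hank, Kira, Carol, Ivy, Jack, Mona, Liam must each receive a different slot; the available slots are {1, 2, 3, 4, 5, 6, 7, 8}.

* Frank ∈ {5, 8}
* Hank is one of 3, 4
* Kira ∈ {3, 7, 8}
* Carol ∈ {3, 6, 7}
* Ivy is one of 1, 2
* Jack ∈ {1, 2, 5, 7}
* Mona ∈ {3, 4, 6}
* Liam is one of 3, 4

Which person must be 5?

Frank

Hank and Liam between them cover only {3, 4} — a naked pair. Remove those values from Kira, Carol, Mona.
Mona's domain is down to {6}, so Mona = 6. Eliminate 6 elsewhere: Carol.
Carol's domain is down to {7}, so Carol = 7. So Kira, Jack can't be 7.
Kira has just one choice, so Kira = 8. Remove 8 from Frank.
So 5 goes to Frank.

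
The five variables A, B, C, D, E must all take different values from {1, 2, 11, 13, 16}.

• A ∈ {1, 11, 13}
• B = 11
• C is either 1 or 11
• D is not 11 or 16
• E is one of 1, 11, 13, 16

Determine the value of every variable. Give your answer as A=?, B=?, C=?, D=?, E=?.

B's domain is down to {11}, so B = 11. Eliminate 11 elsewhere: A, C, E.
C has just one choice, so C = 1. So A, D, E can't be 1.
That leaves A = 13. Remove 13 from D, E.
D has just one choice, so D = 2.
That leaves E = 16.

A=13, B=11, C=1, D=2, E=16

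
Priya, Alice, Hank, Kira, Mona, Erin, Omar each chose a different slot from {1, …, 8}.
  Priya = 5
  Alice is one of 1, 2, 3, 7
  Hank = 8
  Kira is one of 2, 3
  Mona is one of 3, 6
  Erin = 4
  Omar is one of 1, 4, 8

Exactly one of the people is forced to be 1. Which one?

Omar

Priya has just one choice, so Priya = 5.
Hank has just one choice, so Hank = 8. Remove 8 from Omar.
That leaves Erin = 4. Strike 4 from Omar.
So 1 goes to Omar.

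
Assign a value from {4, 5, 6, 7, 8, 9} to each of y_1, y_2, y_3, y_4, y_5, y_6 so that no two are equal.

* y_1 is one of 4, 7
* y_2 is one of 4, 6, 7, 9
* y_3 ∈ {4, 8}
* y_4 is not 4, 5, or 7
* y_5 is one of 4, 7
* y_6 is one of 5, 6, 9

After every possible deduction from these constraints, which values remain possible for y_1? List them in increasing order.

Among the 6 variables, 5 fits only y_6 (and all 6 values in {4, 5, 6, 7, 8, 9} must be used), so y_6 = 5.
y_1 and y_5 between them cover only {4, 7} — a naked pair. Remove those values from y_2, y_3.
y_3 has just one choice, so y_3 = 8. Strike 8 from y_4.
No further eliminations apply; y_1 can still be any of 4, 7.

4, 7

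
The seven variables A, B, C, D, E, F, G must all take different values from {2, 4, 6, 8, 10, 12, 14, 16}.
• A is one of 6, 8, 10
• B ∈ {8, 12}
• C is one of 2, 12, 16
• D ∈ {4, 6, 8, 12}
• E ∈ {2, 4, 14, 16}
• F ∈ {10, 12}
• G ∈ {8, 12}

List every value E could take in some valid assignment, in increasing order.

2, 14, 16

B and G share exactly the 2 values {8, 12}; by pigeonhole those values go to them, so strike 8, 12 from A, C, D, F.
F has just one choice, so F = 10. Eliminate 10 elsewhere: A.
A has just one choice, so A = 6. Remove 6 from D.
That leaves D = 4. Strike 4 from E.
No further eliminations apply; E can still be any of 2, 14, 16.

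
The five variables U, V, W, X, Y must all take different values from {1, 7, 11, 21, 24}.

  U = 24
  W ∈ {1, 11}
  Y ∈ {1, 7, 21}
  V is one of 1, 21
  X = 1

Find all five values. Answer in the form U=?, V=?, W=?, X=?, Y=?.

U's domain is down to {24}, so U = 24.
X has just one choice, so X = 1. So V, W, Y can't be 1.
V's domain is down to {21}, so V = 21. Eliminate 21 elsewhere: Y.
That leaves W = 11.
Y must be 7 (only option left).

U=24, V=21, W=11, X=1, Y=7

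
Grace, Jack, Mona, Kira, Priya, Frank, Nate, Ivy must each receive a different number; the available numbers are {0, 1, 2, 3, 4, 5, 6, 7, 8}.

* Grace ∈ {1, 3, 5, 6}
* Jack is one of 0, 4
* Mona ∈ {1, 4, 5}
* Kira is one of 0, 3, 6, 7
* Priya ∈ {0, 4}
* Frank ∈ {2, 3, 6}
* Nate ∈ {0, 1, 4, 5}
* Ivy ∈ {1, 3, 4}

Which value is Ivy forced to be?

3

The 8 variables together cover exactly {0, 1, 2, 3, 4, 5, 6, 7} — 8 values for 8 variables — and 2 appears only in Frank's list, so Frank = 2.
Among the 7 still-open variables, 7 fits only Kira (and all 7 values in {0, 1, 3, 4, 5, 6, 7} must be used), so Kira = 7.
The 6 still-open variables draw from only 6 values {0, 1, 3, 4, 5, 6}, so each is used; only Grace can be 6, hence Grace = 6.
The 5 still-open variables together cover exactly {0, 1, 3, 4, 5} — 5 values for 5 variables — and 3 appears only in Ivy's list, so Ivy = 3.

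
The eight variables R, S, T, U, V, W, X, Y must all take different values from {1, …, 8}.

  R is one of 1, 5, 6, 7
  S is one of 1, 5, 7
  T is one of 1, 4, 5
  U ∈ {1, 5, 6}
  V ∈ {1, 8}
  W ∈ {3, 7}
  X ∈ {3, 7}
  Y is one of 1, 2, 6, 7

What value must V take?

8

The 8 variables draw from only 8 values {1, 2, 3, 4, 5, 6, 7, 8}, so each is used; only Y can be 2, hence Y = 2.
Among the 7 still-open variables, 4 fits only T (and all 7 values in {1, 3, 4, 5, 6, 7, 8} must be used), so T = 4.
Among the 6 still-open variables, 8 fits only V (and all 6 values in {1, 3, 5, 6, 7, 8} must be used), so V = 8.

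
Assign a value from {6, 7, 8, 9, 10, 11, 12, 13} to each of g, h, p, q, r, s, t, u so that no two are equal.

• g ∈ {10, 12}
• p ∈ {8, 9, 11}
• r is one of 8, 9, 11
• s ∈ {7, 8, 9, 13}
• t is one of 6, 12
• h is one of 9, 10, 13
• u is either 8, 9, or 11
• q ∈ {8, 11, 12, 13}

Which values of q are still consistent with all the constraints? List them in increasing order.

The 8 variables draw from only 8 values {6, 7, 8, 9, 10, 11, 12, 13}, so each is used; only t can be 6, hence t = 6.
The 7 still-open variables draw from only 7 values {7, 8, 9, 10, 11, 12, 13}, so each is used; only s can be 7, hence s = 7.
p, r, u share exactly the 3 values {8, 9, 11}; by pigeonhole those values go to them, so strike 8, 9, 11 from h, q.
No further eliminations apply; q can still be any of 12, 13.

12, 13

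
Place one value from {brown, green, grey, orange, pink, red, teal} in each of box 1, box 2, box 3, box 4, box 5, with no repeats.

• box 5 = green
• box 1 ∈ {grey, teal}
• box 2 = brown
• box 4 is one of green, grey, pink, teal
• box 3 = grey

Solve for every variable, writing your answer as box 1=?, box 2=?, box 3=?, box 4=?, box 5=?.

box 2's domain is down to {brown}, so box 2 = brown.
box 3 must be grey (only option left). So box 1, box 4 can't be grey.
box 5 must be green (only option left). So box 4 can't be green.
box 1 has just one choice, so box 1 = teal. Eliminate teal elsewhere: box 4.
box 4's domain is down to {pink}, so box 4 = pink.

box 1=teal, box 2=brown, box 3=grey, box 4=pink, box 5=green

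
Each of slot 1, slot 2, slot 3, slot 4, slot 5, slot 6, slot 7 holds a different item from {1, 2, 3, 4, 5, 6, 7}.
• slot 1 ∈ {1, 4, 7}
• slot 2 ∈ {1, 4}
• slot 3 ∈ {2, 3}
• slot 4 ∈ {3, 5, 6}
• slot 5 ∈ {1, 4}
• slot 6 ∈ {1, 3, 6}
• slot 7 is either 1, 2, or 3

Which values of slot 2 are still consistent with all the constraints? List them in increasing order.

1, 4

The 7 variables draw from only 7 values {1, 2, 3, 4, 5, 6, 7}, so each is used; only slot 4 can be 5, hence slot 4 = 5.
The 6 still-open variables draw from only 6 values {1, 2, 3, 4, 6, 7}, so each is used; only slot 6 can be 6, hence slot 6 = 6.
The 5 still-open variables together cover exactly {1, 2, 3, 4, 7} — 5 values for 5 variables — and 7 appears only in slot 1's list, so slot 1 = 7.
slot 2 and slot 5 share exactly the 2 values {1, 4}; by pigeonhole those values go to them, so strike 1, 4 from slot 7.
No further eliminations apply; slot 2 can still be any of 1, 4.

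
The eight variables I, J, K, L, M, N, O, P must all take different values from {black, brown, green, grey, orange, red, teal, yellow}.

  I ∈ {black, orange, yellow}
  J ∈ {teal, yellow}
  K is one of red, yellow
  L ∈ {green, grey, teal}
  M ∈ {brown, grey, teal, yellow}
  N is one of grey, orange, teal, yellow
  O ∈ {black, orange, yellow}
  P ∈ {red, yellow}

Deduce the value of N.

grey

The 8 variables together cover exactly {black, brown, green, grey, orange, red, teal, yellow} — 8 values for 8 variables — and brown appears only in M's list, so M = brown.
The 7 still-open variables together cover exactly {black, green, grey, orange, red, teal, yellow} — 7 values for 7 variables — and green appears only in L's list, so L = green.
The 6 still-open variables together cover exactly {black, grey, orange, red, teal, yellow} — 6 values for 6 variables — and grey appears only in N's list, so N = grey.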